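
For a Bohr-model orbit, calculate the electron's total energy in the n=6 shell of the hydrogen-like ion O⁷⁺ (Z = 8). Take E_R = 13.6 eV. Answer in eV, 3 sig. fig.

E_n = −E_R·Z²/n² = −13.6 × 8²/6² = -24.2 eV

-24.2 eV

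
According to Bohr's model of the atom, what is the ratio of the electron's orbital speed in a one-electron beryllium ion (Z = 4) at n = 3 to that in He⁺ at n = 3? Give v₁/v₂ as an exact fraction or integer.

v ∝ Z^1 · n^-1
v₁/v₂ = (4/2)^1 · (3/3)^-1 = 2

2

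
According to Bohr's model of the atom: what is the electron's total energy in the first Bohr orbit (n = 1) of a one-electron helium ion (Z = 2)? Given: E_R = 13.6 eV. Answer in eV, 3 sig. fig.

E_n = −E_R·Z²/n² = −13.6 × 2²/1² = -54.4 eV

-54.4 eV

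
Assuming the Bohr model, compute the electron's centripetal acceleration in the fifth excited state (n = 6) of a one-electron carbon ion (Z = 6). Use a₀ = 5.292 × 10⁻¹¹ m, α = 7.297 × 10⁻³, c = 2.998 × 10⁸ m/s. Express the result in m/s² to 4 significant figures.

1.507 × 10²² m/s²

r = n²a₀/Z = 3.175 × 10⁻¹⁰ m, v = Zαc/n = 2.188 × 10⁶ m/s
a = v²/r = (2.188 × 10⁶)² / 3.175 × 10⁻¹⁰ = 1.507 × 10²² m/s²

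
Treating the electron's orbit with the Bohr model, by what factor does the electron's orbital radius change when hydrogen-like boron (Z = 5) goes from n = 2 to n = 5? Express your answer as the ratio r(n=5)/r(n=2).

25/4

r ∝ Z^-1 · n^2; with Z fixed, r ∝ n^2.
r(n=5)/r(n=2) = (5/2)^2 = 25/4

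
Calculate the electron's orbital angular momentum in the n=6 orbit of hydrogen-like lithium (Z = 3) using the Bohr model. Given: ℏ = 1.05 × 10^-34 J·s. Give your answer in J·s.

L_n = nℏ = 6 × 1.05 × 10^-34 = 6.30 × 10^-34 J·s

6.30 × 10^-34 J·s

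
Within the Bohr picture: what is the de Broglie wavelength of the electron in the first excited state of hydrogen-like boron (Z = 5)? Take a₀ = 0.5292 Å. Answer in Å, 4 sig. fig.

1.330 Å

The Bohr quantisation condition is nλ = 2πr_n.
r_n = n²a₀/Z = 0.4234 Å
λ = 2πr_n/n = 2π·0.4234/2 = 1.330 Å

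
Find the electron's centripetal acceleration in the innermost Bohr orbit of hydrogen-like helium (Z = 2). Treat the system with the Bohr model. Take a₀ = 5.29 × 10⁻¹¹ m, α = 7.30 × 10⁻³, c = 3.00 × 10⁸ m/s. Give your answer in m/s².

7.25 × 10²³ m/s²

r = n²a₀/Z = 2.65 × 10⁻¹¹ m, v = Zαc/n = 4.38 × 10⁶ m/s
a = v²/r = (4.38 × 10⁶)² / 2.65 × 10⁻¹¹ = 7.25 × 10²³ m/s²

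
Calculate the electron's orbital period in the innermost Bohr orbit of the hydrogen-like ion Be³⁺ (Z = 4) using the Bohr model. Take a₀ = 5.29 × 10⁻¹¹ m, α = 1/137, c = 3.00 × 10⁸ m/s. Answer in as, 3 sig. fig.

r = n²a₀/Z = 1²·5.29 × 10⁻¹¹/4 = 1.32 × 10⁻¹¹ m
v = Zαc/n = 4·0.00730·3.00 × 10⁸/1 = 8.76 × 10⁶ m/s
T = 2πr/v = 9.49 × 10⁻¹⁸ s = 9.49 as

9.49 as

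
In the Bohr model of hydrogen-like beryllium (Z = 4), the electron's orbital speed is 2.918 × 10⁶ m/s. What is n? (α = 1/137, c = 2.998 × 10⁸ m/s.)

3

v_n = Zαc/n ⇒ n = Zαc/v = 4 × 0.007299 × 2.998 × 10⁸ / 2.918 × 10⁶ ≈ 3.00
n = 3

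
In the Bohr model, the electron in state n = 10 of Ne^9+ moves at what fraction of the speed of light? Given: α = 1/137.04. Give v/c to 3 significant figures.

0.00730

v_n = Zαc/n, so v/c = Zα/n = 10 × 0.00730 / 10 = 0.00730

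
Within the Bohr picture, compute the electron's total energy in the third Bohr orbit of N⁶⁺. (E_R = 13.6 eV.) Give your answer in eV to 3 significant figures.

E_n = −E_R·Z²/n² = −13.6 × 7²/3² = -74.0 eV

-74.0 eV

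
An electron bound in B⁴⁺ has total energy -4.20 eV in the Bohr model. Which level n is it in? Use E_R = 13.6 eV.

9

E_n = −E_R Z²/n² ⇒ n² = E_R Z²/(−E_n) = 13.6 × 5² / 4.20 ≈ 80.95
n = 9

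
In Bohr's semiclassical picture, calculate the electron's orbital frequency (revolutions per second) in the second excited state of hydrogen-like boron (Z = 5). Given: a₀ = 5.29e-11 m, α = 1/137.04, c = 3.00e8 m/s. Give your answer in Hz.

6.10e15 Hz

r = n²a₀/Z = 9.52e-11 m, v = Zαc/n = 3.65e6 m/s
f = v/(2πr) = 6.10e15 Hz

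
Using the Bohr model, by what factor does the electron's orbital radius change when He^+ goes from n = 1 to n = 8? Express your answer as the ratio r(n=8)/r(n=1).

64

r ∝ Z^-1 · n^2; with Z fixed, r ∝ n^2.
r(n=8)/r(n=1) = (8/1)^2 = 64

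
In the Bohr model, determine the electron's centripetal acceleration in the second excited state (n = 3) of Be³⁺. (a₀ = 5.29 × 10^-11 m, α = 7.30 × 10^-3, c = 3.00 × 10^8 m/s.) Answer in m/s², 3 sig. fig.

7.16 × 10^22 m/s²

r = n²a₀/Z = 1.19 × 10^-10 m, v = Zαc/n = 2.92 × 10^6 m/s
a = v²/r = (2.92 × 10^6)² / 1.19 × 10^-10 = 7.16 × 10^22 m/s²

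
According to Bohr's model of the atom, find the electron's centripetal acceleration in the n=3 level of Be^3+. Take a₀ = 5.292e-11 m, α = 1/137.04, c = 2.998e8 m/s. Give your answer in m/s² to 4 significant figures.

r = n²a₀/Z = 1.191e-10 m, v = Zαc/n = 2.917e6 m/s
a = v²/r = (2.917e6)² / 1.191e-10 = 7.146e22 m/s²

7.146e22 m/s²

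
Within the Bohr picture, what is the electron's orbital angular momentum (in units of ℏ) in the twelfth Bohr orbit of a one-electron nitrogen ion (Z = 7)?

L_n = nℏ, so L/ℏ = n = 12.

12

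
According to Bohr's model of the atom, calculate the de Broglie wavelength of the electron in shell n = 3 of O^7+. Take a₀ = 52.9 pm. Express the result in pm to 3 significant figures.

The Bohr quantisation condition is nλ = 2πr_n.
r_n = n²a₀/Z = 59.5 pm
λ = 2πr_n/n = 2π·59.5/3 = 125 pm

125 pm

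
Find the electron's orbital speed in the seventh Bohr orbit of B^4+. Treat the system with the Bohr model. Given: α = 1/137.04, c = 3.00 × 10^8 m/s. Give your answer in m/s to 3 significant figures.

1.56 × 10^6 m/s

v_n = Zαc/n = 5 × 0.00730 × 3.00 × 10^8 / 7
    = 1.56 × 10^6 m/s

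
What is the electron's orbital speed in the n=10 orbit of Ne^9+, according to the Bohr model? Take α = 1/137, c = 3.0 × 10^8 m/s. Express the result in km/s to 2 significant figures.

2200 km/s

v_n = Zαc/n = 10 × 0.0073 × 3.0 × 10^8 / 10
    = 2200 km/s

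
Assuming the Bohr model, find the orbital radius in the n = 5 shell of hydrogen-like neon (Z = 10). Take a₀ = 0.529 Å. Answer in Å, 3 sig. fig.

r_n = n²a₀/Z = 5² × 0.529 / 10
    = 25 × 0.529 / 10 = 1.32 Å

1.32 Å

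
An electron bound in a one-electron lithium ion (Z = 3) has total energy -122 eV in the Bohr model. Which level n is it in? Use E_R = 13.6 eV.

E_n = −E_R Z²/n² ⇒ n² = E_R Z²/(−E_n) = 13.6 × 3² / 122 ≈ 1.00
n = 1

1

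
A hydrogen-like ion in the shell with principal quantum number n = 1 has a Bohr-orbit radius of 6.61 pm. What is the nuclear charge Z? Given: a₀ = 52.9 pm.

r_n = n²a₀/Z ⇒ Z = n²a₀/r = 1² × 52.9 / 6.61 ≈ 8.00
Z = 8

8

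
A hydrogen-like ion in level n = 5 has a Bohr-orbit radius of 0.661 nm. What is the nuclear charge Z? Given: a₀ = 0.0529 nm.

r_n = n²a₀/Z ⇒ Z = n²a₀/r = 5² × 0.0529 / 0.661 ≈ 2.00
Z = 2

2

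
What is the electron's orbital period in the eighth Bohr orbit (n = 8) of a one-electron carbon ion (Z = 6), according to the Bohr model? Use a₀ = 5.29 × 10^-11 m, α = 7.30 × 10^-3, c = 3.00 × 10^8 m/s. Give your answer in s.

r = n²a₀/Z = 8²·5.29 × 10^-11/6 = 5.64 × 10^-10 m
v = Zαc/n = 6·0.00730·3.00 × 10^8/8 = 1.64 × 10^6 m/s
T = 2πr/v = 2.16 × 10^-15 s

2.16 × 10^-15 s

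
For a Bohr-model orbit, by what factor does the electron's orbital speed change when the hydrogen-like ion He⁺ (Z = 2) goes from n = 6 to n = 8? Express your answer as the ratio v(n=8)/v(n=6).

3/4

v ∝ Z^1 · n^-1; with Z fixed, v ∝ n^-1.
v(n=8)/v(n=6) = (8/6)^-1 = 3/4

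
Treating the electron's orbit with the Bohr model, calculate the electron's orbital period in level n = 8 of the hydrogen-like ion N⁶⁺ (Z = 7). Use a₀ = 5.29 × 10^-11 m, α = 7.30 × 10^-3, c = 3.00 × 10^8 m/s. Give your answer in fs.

1.59 fs

r = n²a₀/Z = 8²·5.29 × 10^-11/7 = 4.84 × 10^-10 m
v = Zαc/n = 7·0.00730·3.00 × 10^8/8 = 1.92 × 10^6 m/s
T = 2πr/v = 1.59 × 10^-15 s = 1.59 fs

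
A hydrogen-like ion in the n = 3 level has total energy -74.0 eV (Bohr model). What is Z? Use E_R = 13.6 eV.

E_n = −E_R Z²/n² ⇒ Z² = −E_n n²/E_R = 74.0 × 3² / 13.6 ≈ 48.97
Z = 7

7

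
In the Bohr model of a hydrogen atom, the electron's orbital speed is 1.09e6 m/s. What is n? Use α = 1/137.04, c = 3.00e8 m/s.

v_n = Zαc/n ⇒ n = Zαc/v = 1 × 0.00730 × 3.00e8 / 1.09e6 ≈ 2.01
n = 2

2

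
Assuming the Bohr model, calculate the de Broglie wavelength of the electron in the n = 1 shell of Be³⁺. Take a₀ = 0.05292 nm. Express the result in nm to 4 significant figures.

The Bohr quantisation condition is nλ = 2πr_n.
r_n = n²a₀/Z = 0.01323 nm
λ = 2πr_n/n = 2π·0.01323/1 = 0.08313 nm

0.08313 nm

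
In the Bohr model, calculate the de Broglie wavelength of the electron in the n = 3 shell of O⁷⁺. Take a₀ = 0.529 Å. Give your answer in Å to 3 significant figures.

1.25 Å

The Bohr quantisation condition is nλ = 2πr_n.
r_n = n²a₀/Z = 0.595 Å
λ = 2πr_n/n = 2π·0.595/3 = 1.25 Å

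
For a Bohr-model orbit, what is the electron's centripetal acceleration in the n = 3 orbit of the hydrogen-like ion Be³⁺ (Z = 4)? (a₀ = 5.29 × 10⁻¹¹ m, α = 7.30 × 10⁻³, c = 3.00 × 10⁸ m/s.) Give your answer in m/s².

r = n²a₀/Z = 1.19 × 10⁻¹⁰ m, v = Zαc/n = 2.92 × 10⁶ m/s
a = v²/r = (2.92 × 10⁶)² / 1.19 × 10⁻¹⁰ = 7.16 × 10²² m/s²

7.16 × 10²² m/s²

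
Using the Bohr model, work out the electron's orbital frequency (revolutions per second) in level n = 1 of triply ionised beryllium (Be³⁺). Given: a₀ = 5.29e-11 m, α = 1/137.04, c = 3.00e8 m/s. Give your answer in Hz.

1.05e17 Hz

r = n²a₀/Z = 1.32e-11 m, v = Zαc/n = 8.76e6 m/s
f = v/(2πr) = 1.05e17 Hz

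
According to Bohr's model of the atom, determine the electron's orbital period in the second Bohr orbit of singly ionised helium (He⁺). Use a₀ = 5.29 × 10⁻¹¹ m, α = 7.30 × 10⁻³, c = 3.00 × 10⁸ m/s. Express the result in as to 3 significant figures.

r = n²a₀/Z = 2²·5.29 × 10⁻¹¹/2 = 1.06 × 10⁻¹⁰ m
v = Zαc/n = 2·0.00730·3.00 × 10⁸/2 = 2.19 × 10⁶ m/s
T = 2πr/v = 3.04 × 10⁻¹⁶ s = 304 as

304 as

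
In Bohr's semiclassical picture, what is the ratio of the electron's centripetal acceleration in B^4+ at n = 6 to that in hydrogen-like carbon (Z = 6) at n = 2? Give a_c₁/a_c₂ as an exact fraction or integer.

a_c ∝ Z^3 · n^-4
a_c₁/a_c₂ = (5/6)^3 · (6/2)^-4 = 125/17496

125/17496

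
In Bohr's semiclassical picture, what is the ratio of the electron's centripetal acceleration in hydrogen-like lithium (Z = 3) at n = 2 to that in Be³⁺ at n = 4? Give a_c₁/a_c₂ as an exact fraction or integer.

a_c ∝ Z^3 · n^-4
a_c₁/a_c₂ = (3/4)^3 · (2/4)^-4 = 27/4

27/4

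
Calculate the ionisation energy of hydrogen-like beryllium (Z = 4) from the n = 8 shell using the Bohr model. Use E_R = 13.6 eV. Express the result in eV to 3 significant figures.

E_n = −E_R·Z²/n² = −13.6 × 4²/8² eV = -3.40 eV
Ionisation energy = −E_n = 3.40 eV

3.40 eV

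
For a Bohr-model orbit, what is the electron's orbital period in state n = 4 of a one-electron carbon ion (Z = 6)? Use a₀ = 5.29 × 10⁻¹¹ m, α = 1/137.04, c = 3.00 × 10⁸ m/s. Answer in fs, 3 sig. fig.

r = n²a₀/Z = 4²·5.29 × 10⁻¹¹/6 = 1.41 × 10⁻¹⁰ m
v = Zαc/n = 6·0.00730·3.00 × 10⁸/4 = 3.28 × 10⁶ m/s
T = 2πr/v = 2.70 × 10⁻¹⁶ s = 0.270 fs

0.270 fs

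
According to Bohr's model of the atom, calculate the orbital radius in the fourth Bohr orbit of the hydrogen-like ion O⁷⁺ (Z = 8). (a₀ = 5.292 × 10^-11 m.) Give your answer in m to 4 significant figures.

1.058 × 10^-10 m

r_n = n²a₀/Z = 4² × 5.292 × 10^-11 / 8
    = 16 × 5.292 × 10^-11 / 8 = 1.058 × 10^-10 m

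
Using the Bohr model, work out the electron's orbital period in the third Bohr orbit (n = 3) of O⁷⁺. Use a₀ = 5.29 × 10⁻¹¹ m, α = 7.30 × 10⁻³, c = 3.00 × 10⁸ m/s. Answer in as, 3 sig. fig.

r = n²a₀/Z = 3²·5.29 × 10⁻¹¹/8 = 5.95 × 10⁻¹¹ m
v = Zαc/n = 8·0.00730·3.00 × 10⁸/3 = 5.84 × 10⁶ m/s
T = 2πr/v = 6.40 × 10⁻¹⁷ s = 64.0 as

64.0 as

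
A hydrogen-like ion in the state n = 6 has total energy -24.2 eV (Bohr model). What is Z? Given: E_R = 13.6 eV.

8

E_n = −E_R Z²/n² ⇒ Z² = −E_n n²/E_R = 24.2 × 6² / 13.6 ≈ 64.06
Z = 8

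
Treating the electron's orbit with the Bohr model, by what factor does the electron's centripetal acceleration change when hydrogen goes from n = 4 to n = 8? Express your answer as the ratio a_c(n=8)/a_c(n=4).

a_c ∝ Z^3 · n^-4; with Z fixed, a_c ∝ n^-4.
a_c(n=8)/a_c(n=4) = (8/4)^-4 = 1/16

1/16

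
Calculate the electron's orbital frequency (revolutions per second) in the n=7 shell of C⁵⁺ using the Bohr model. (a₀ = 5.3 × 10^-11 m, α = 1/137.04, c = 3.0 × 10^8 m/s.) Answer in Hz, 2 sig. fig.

r = n²a₀/Z = 4.3 × 10^-10 m, v = Zαc/n = 1.9 × 10^6 m/s
f = v/(2πr) = 6.9 × 10^14 Hz

6.9 × 10^14 Hz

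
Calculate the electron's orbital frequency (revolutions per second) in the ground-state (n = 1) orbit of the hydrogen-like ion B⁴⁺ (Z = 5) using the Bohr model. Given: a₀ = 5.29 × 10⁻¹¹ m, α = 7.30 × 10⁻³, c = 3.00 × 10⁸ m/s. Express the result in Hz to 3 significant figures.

r = n²a₀/Z = 1.06 × 10⁻¹¹ m, v = Zαc/n = 1.09 × 10⁷ m/s
f = v/(2πr) = 1.65 × 10¹⁷ Hz

1.65 × 10¹⁷ Hz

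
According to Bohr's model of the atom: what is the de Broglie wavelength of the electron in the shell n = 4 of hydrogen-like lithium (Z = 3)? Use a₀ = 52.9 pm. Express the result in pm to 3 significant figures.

The Bohr quantisation condition is nλ = 2πr_n.
r_n = n²a₀/Z = 282 pm
λ = 2πr_n/n = 2π·282/4 = 443 pm

443 pm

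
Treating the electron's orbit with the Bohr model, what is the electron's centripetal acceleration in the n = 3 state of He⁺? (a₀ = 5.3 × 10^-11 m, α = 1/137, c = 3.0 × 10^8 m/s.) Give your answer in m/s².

r = n²a₀/Z = 2.4 × 10^-10 m, v = Zαc/n = 1.5 × 10^6 m/s
a = v²/r = (1.5 × 10^6)² / 2.4 × 10^-10 = 8.9 × 10^21 m/s²

8.9 × 10^21 m/s²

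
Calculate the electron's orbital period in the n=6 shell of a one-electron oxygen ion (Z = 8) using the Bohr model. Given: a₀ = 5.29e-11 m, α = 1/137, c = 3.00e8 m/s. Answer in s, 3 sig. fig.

5.12e-16 s

r = n²a₀/Z = 6²·5.29e-11/8 = 2.38e-10 m
v = Zαc/n = 8·0.00730·3.00e8/6 = 2.92e6 m/s
T = 2πr/v = 5.12e-16 s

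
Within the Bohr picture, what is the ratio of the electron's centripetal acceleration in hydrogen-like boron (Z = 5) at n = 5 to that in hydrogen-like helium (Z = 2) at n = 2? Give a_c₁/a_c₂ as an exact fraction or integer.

2/5

a_c ∝ Z^3 · n^-4
a_c₁/a_c₂ = (5/2)^3 · (5/2)^-4 = 2/5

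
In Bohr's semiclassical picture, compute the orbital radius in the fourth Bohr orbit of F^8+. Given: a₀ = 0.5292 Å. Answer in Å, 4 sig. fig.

0.9408 Å

r_n = n²a₀/Z = 4² × 0.5292 / 9
    = 16 × 0.5292 / 9 = 0.9408 Å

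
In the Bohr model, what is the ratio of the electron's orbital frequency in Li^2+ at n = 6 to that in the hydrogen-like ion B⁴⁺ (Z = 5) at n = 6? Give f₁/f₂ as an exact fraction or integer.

9/25

f ∝ Z^2 · n^-3
f₁/f₂ = (3/5)^2 · (6/6)^-3 = 9/25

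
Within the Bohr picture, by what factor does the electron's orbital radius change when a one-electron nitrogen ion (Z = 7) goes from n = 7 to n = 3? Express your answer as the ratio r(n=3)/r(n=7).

9/49

r ∝ Z^-1 · n^2; with Z fixed, r ∝ n^2.
r(n=3)/r(n=7) = (3/7)^2 = 9/49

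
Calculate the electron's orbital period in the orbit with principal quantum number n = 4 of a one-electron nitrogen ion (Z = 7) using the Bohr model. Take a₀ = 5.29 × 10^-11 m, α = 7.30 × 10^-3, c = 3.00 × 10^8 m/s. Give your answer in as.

198 as

r = n²a₀/Z = 4²·5.29 × 10^-11/7 = 1.21 × 10^-10 m
v = Zαc/n = 7·0.00730·3.00 × 10^8/4 = 3.83 × 10^6 m/s
T = 2πr/v = 1.98 × 10^-16 s = 198 as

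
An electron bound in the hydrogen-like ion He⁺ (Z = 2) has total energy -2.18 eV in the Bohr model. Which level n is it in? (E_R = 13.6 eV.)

E_n = −E_R Z²/n² ⇒ n² = E_R Z²/(−E_n) = 13.6 × 2² / 2.18 ≈ 24.95
n = 5

5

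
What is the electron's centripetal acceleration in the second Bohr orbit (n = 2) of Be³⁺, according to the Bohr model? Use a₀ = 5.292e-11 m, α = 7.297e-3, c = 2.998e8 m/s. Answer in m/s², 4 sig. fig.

3.617e23 m/s²

r = n²a₀/Z = 5.292e-11 m, v = Zαc/n = 4.375e6 m/s
a = v²/r = (4.375e6)² / 5.292e-11 = 3.617e23 m/s²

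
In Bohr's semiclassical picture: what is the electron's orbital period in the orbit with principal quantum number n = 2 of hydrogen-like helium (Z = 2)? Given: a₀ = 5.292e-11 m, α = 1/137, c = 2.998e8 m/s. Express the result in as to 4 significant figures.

303.9 as

r = n²a₀/Z = 2²·5.292e-11/2 = 1.058e-10 m
v = Zαc/n = 2·0.007299·2.998e8/2 = 2.188e6 m/s
T = 2πr/v = 3.039e-16 s = 303.9 as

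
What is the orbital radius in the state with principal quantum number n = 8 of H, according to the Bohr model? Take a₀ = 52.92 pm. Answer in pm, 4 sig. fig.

3387 pm

r_n = n²a₀/Z = 8² × 52.92 / 1
    = 64 × 52.92 / 1 = 3387 pm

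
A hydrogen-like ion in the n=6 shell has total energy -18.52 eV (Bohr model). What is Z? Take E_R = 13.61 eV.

E_n = −E_R Z²/n² ⇒ Z² = −E_n n²/E_R = 18.52 × 6² / 13.61 ≈ 48.99
Z = 7

7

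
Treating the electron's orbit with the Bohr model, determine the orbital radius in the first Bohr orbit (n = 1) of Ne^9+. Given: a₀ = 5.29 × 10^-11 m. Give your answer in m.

5.29 × 10^-12 m

r_n = n²a₀/Z = 1² × 5.29 × 10^-11 / 10
    = 1 × 5.29 × 10^-11 / 10 = 5.29 × 10^-12 m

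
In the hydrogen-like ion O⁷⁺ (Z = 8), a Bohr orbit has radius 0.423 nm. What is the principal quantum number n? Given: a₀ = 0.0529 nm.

8

r_n = n²a₀/Z ⇒ n² = rZ/a₀ = 0.423 × 8 / 0.0529 ≈ 63.97
n = 8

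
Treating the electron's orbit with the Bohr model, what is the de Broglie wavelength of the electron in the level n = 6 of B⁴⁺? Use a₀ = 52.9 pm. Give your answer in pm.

399 pm

The Bohr quantisation condition is nλ = 2πr_n.
r_n = n²a₀/Z = 381 pm
λ = 2πr_n/n = 2π·381/6 = 399 pm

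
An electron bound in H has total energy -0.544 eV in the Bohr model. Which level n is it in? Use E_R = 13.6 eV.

E_n = −E_R Z²/n² ⇒ n² = E_R Z²/(−E_n) = 13.6 × 1² / 0.544 ≈ 25.00
n = 5

5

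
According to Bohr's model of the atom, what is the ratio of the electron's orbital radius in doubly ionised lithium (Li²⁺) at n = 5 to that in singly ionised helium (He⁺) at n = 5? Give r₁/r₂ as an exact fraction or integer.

r ∝ Z^-1 · n^2
r₁/r₂ = (3/2)^-1 · (5/5)^2 = 2/3

2/3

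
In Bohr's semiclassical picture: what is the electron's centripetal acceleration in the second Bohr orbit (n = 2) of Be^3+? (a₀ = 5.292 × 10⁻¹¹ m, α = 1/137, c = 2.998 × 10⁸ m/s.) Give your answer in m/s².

r = n²a₀/Z = 5.292 × 10⁻¹¹ m, v = Zαc/n = 4.377 × 10⁶ m/s
a = v²/r = (4.377 × 10⁶)² / 5.292 × 10⁻¹¹ = 3.620 × 10²³ m/s²

3.620 × 10²³ m/s²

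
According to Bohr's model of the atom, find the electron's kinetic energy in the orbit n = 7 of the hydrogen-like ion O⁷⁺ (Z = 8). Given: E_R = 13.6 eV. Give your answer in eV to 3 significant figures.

17.8 eV

For a Coulomb orbit the virial theorem gives K = −E_n.
E_n = −E_R·Z²/n², so K = E_R·Z²/n² = 13.6 × 8²/7² = 17.8 eV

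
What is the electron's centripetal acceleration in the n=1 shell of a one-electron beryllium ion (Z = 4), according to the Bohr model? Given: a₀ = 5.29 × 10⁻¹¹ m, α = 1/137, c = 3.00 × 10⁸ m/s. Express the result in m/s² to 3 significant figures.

5.80 × 10²⁴ m/s²

r = n²a₀/Z = 1.32 × 10⁻¹¹ m, v = Zαc/n = 8.76 × 10⁶ m/s
a = v²/r = (8.76 × 10⁶)² / 1.32 × 10⁻¹¹ = 5.80 × 10²⁴ m/s²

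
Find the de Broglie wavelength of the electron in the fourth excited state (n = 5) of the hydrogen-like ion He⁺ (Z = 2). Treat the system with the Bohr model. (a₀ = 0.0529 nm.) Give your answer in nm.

The Bohr quantisation condition is nλ = 2πr_n.
r_n = n²a₀/Z = 0.661 nm
λ = 2πr_n/n = 2π·0.661/5 = 0.831 nm

0.831 nm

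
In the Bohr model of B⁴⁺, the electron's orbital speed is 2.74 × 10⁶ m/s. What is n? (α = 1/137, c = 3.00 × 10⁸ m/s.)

v_n = Zαc/n ⇒ n = Zαc/v = 5 × 0.00730 × 3.00 × 10⁸ / 2.74 × 10⁶ ≈ 4.00
n = 4

4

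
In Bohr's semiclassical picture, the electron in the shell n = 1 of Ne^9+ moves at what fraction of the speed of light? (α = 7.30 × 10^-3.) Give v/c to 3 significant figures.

0.0730

v_n = Zαc/n, so v/c = Zα/n = 10 × 0.00730 / 1 = 0.0730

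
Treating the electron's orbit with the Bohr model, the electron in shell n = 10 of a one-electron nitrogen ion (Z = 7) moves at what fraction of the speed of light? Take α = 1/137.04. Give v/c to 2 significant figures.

0.0051

v_n = Zαc/n, so v/c = Zα/n = 7 × 0.0073 / 10 = 0.0051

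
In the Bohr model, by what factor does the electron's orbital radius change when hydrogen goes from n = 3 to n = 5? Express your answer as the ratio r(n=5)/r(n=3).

r ∝ Z^-1 · n^2; with Z fixed, r ∝ n^2.
r(n=5)/r(n=3) = (5/3)^2 = 25/9

25/9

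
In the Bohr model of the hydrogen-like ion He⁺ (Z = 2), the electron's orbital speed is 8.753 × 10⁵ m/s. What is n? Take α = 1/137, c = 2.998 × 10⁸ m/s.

v_n = Zαc/n ⇒ n = Zαc/v = 2 × 0.007299 × 2.998 × 10⁸ / 8.753 × 10⁵ ≈ 5.00
n = 5

5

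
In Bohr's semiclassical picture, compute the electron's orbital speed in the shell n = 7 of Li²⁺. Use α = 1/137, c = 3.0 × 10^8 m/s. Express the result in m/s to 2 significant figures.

v_n = Zαc/n = 3 × 0.0073 × 3.0 × 10^8 / 7
    = 9.4 × 10^5 m/s

9.4 × 10^5 m/s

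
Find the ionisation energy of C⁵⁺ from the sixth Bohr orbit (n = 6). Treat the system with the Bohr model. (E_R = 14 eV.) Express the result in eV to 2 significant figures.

14 eV

E_n = −E_R·Z²/n² = −14 × 6²/6² eV = -14 eV
Ionisation energy = −E_n = 14 eV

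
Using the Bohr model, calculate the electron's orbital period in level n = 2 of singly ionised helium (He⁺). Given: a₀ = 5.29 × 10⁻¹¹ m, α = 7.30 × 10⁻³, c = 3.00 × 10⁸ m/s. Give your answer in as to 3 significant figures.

304 as

r = n²a₀/Z = 2²·5.29 × 10⁻¹¹/2 = 1.06 × 10⁻¹⁰ m
v = Zαc/n = 2·0.00730·3.00 × 10⁸/2 = 2.19 × 10⁶ m/s
T = 2πr/v = 3.04 × 10⁻¹⁶ s = 304 as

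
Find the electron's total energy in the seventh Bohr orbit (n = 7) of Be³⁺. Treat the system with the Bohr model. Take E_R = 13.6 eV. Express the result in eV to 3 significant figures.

E_n = −E_R·Z²/n² = −13.6 × 4²/7² = -4.44 eV

-4.44 eV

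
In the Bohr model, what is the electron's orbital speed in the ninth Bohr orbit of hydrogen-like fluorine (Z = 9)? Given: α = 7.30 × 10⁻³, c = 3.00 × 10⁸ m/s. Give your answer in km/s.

v_n = Zαc/n = 9 × 0.00730 × 3.00 × 10⁸ / 9
    = 2190 km/s

2190 km/s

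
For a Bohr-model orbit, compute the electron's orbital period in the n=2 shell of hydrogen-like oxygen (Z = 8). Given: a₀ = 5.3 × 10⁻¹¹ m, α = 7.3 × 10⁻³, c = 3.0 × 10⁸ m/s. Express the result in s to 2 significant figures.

1.9 × 10⁻¹⁷ s

r = n²a₀/Z = 2²·5.3 × 10⁻¹¹/8 = 2.6 × 10⁻¹¹ m
v = Zαc/n = 8·0.0073·3.0 × 10⁸/2 = 8.8 × 10⁶ m/s
T = 2πr/v = 1.9 × 10⁻¹⁷ s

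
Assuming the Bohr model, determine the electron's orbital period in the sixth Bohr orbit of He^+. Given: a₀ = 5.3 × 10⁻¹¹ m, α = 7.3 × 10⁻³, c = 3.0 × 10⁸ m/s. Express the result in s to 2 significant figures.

8.2 × 10⁻¹⁵ s

r = n²a₀/Z = 6²·5.3 × 10⁻¹¹/2 = 9.5 × 10⁻¹⁰ m
v = Zαc/n = 2·0.0073·3.0 × 10⁸/6 = 7.3 × 10⁵ m/s
T = 2πr/v = 8.2 × 10⁻¹⁵ s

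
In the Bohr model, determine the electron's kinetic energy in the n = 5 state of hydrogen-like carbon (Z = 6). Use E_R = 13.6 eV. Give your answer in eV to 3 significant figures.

19.6 eV

For a Coulomb orbit the virial theorem gives K = −E_n.
E_n = −E_R·Z²/n², so K = E_R·Z²/n² = 13.6 × 6²/5² = 19.6 eV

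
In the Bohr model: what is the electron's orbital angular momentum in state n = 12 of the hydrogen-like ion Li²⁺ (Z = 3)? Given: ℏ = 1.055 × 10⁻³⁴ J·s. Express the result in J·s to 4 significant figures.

1.266 × 10⁻³³ J·s

L_n = nℏ = 12 × 1.055 × 10⁻³⁴ = 1.266 × 10⁻³³ J·s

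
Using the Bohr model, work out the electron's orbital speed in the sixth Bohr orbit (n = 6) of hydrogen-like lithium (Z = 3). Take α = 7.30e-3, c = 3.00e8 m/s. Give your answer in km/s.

1100 km/s

v_n = Zαc/n = 3 × 0.00730 × 3.00e8 / 6
    = 1100 km/s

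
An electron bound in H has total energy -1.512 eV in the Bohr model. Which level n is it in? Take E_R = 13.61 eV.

3

E_n = −E_R Z²/n² ⇒ n² = E_R Z²/(−E_n) = 13.61 × 1² / 1.512 ≈ 9.00
n = 3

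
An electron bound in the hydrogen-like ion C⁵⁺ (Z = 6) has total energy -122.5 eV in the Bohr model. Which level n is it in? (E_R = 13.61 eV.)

E_n = −E_R Z²/n² ⇒ n² = E_R Z²/(−E_n) = 13.61 × 6² / 122.5 ≈ 4.00
n = 2

2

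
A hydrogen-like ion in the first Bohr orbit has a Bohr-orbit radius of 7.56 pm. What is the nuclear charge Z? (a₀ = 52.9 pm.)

7

r_n = n²a₀/Z ⇒ Z = n²a₀/r = 1² × 52.9 / 7.56 ≈ 7.00
Z = 7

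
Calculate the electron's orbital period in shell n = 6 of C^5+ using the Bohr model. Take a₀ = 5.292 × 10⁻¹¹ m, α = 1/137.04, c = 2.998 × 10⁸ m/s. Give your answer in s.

r = n²a₀/Z = 6²·5.292 × 10⁻¹¹/6 = 3.175 × 10⁻¹⁰ m
v = Zαc/n = 6·0.007297·2.998 × 10⁸/6 = 2.188 × 10⁶ m/s
T = 2πr/v = 9.119 × 10⁻¹⁶ s

9.119 × 10⁻¹⁶ s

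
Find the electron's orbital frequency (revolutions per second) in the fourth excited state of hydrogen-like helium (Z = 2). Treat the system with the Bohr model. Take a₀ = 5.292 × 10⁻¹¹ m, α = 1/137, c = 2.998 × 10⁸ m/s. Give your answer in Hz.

2.106 × 10¹⁴ Hz

r = n²a₀/Z = 6.615 × 10⁻¹⁰ m, v = Zαc/n = 8.753 × 10⁵ m/s
f = v/(2πr) = 2.106 × 10¹⁴ Hz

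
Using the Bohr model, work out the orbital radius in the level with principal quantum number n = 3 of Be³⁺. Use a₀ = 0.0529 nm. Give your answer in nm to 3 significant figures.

r_n = n²a₀/Z = 3² × 0.0529 / 4
    = 9 × 0.0529 / 4 = 0.119 nm

0.119 nm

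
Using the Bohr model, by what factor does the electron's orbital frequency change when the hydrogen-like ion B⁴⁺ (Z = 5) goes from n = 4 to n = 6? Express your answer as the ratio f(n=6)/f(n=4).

8/27

f ∝ Z^2 · n^-3; with Z fixed, f ∝ n^-3.
f(n=6)/f(n=4) = (6/4)^-3 = 8/27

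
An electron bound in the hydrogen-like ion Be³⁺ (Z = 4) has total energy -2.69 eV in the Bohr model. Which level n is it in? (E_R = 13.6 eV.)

E_n = −E_R Z²/n² ⇒ n² = E_R Z²/(−E_n) = 13.6 × 4² / 2.69 ≈ 80.89
n = 9

9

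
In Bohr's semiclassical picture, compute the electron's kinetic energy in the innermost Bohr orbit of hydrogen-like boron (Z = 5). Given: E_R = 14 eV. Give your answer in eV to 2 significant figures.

For a Coulomb orbit the virial theorem gives K = −E_n.
E_n = −E_R·Z²/n², so K = E_R·Z²/n² = 14 × 5²/1² = 350 eV

350 eV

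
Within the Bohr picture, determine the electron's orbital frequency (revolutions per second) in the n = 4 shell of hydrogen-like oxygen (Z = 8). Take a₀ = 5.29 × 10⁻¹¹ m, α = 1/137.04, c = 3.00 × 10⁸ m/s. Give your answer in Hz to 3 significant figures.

6.59 × 10¹⁵ Hz

r = n²a₀/Z = 1.06 × 10⁻¹⁰ m, v = Zαc/n = 4.38 × 10⁶ m/s
f = v/(2πr) = 6.59 × 10¹⁵ Hz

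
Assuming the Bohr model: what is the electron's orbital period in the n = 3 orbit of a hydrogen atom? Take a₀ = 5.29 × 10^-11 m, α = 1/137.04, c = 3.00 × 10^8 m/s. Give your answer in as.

r = n²a₀/Z = 3²·5.29 × 10^-11/1 = 4.76 × 10^-10 m
v = Zαc/n = 1·0.00730·3.00 × 10^8/3 = 7.30 × 10^5 m/s
T = 2πr/v = 4.10 × 10^-15 s = 4100 as

4100 as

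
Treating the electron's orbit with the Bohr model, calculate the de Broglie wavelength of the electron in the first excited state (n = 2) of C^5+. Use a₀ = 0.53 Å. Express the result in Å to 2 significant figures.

The Bohr quantisation condition is nλ = 2πr_n.
r_n = n²a₀/Z = 0.35 Å
λ = 2πr_n/n = 2π·0.35/2 = 1.1 Å

1.1 Å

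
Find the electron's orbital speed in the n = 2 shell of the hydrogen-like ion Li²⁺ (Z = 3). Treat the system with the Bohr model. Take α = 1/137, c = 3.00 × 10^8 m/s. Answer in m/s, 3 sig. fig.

v_n = Zαc/n = 3 × 0.00730 × 3.00 × 10^8 / 2
    = 3.28 × 10^6 m/s

3.28 × 10^6 m/s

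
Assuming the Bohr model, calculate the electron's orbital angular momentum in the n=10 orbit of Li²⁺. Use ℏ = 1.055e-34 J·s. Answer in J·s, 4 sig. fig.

1.055e-33 J·s

L_n = nℏ = 10 × 1.055e-34 = 1.055e-33 J·s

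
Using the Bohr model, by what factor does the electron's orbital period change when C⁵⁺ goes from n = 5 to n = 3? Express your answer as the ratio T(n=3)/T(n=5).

27/125

T ∝ Z^-2 · n^3; with Z fixed, T ∝ n^3.
T(n=3)/T(n=5) = (3/5)^3 = 27/125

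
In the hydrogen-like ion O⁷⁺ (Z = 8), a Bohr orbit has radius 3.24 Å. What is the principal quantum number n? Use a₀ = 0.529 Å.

r_n = n²a₀/Z ⇒ n² = rZ/a₀ = 3.24 × 8 / 0.529 ≈ 49.00
n = 7

7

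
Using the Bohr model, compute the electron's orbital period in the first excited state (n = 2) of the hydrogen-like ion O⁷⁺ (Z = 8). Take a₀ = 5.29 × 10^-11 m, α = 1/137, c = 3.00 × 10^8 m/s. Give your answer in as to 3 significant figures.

19.0 as

r = n²a₀/Z = 2²·5.29 × 10^-11/8 = 2.65 × 10^-11 m
v = Zαc/n = 8·0.00730·3.00 × 10^8/2 = 8.76 × 10^6 m/s
T = 2πr/v = 1.90 × 10^-17 s = 19.0 as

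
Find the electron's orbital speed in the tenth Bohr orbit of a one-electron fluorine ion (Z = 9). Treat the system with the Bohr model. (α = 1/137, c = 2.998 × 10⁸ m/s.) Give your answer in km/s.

v_n = Zαc/n = 9 × 0.007299 × 2.998 × 10⁸ / 10
    = 1969 km/s

1969 km/s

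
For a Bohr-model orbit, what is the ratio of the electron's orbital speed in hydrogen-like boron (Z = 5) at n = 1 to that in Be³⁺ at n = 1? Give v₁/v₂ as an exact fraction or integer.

v ∝ Z^1 · n^-1
v₁/v₂ = (5/4)^1 · (1/1)^-1 = 5/4

5/4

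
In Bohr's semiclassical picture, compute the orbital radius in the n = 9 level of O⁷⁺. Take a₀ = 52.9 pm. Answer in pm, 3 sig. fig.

r_n = n²a₀/Z = 9² × 52.9 / 8
    = 81 × 52.9 / 8 = 536 pm

536 pm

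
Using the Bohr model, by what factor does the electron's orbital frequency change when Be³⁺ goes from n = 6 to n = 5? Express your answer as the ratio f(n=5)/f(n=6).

216/125

f ∝ Z^2 · n^-3; with Z fixed, f ∝ n^-3.
f(n=5)/f(n=6) = (5/6)^-3 = 216/125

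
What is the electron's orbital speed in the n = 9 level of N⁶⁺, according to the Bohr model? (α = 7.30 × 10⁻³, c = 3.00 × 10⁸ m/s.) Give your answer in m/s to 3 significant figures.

v_n = Zαc/n = 7 × 0.00730 × 3.00 × 10⁸ / 9
    = 1.70 × 10⁶ m/s

1.70 × 10⁶ m/s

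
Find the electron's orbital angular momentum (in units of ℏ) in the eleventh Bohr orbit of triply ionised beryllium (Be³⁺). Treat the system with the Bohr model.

11

L_n = nℏ, so L/ℏ = n = 11.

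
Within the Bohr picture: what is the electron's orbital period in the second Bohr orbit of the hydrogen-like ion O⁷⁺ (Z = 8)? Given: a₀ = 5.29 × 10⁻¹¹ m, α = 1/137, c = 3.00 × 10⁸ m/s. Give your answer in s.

1.90 × 10⁻¹⁷ s

r = n²a₀/Z = 2²·5.29 × 10⁻¹¹/8 = 2.65 × 10⁻¹¹ m
v = Zαc/n = 8·0.00730·3.00 × 10⁸/2 = 8.76 × 10⁶ m/s
T = 2πr/v = 1.90 × 10⁻¹⁷ s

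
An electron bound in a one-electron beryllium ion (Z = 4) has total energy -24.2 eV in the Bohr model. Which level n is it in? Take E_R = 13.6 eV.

3

E_n = −E_R Z²/n² ⇒ n² = E_R Z²/(−E_n) = 13.6 × 4² / 24.2 ≈ 8.99
n = 3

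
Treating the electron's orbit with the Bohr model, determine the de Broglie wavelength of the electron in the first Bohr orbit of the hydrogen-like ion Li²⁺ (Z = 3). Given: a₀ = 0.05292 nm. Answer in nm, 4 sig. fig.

0.1108 nm

The Bohr quantisation condition is nλ = 2πr_n.
r_n = n²a₀/Z = 0.01764 nm
λ = 2πr_n/n = 2π·0.01764/1 = 0.1108 nm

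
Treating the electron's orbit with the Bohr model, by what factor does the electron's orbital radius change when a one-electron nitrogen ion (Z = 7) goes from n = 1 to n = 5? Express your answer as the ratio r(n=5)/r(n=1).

r ∝ Z^-1 · n^2; with Z fixed, r ∝ n^2.
r(n=5)/r(n=1) = (5/1)^2 = 25

25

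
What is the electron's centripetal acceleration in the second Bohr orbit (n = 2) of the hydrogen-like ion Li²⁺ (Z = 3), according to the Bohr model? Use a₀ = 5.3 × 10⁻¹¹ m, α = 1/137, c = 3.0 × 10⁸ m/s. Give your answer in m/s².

r = n²a₀/Z = 7.1 × 10⁻¹¹ m, v = Zαc/n = 3.3 × 10⁶ m/s
a = v²/r = (3.3 × 10⁶)² / 7.1 × 10⁻¹¹ = 1.5 × 10²³ m/s²

1.5 × 10²³ m/s²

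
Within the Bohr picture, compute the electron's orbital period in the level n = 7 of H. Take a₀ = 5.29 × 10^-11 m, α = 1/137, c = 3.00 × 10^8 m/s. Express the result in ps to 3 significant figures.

0.0521 ps

r = n²a₀/Z = 7²·5.29 × 10^-11/1 = 2.59 × 10^-9 m
v = Zαc/n = 1·0.00730·3.00 × 10^8/7 = 3.13 × 10^5 m/s
T = 2πr/v = 5.21 × 10^-14 s = 0.0521 ps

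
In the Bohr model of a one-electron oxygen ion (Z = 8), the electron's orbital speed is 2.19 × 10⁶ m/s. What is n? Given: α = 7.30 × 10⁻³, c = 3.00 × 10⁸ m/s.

v_n = Zαc/n ⇒ n = Zαc/v = 8 × 0.00730 × 3.00 × 10⁸ / 2.19 × 10⁶ ≈ 8.00
n = 8

8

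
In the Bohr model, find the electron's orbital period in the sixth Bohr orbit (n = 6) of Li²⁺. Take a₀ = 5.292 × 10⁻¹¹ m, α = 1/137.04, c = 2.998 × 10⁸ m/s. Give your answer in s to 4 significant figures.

r = n²a₀/Z = 6²·5.292 × 10⁻¹¹/3 = 6.350 × 10⁻¹⁰ m
v = Zαc/n = 3·0.007297·2.998 × 10⁸/6 = 1.094 × 10⁶ m/s
T = 2πr/v = 3.648 × 10⁻¹⁵ s

3.648 × 10⁻¹⁵ s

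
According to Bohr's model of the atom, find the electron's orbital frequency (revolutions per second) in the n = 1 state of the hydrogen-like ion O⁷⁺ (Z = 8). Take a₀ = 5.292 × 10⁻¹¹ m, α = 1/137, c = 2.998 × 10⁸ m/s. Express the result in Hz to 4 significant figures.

r = n²a₀/Z = 6.615 × 10⁻¹² m, v = Zαc/n = 1.751 × 10⁷ m/s
f = v/(2πr) = 4.212 × 10¹⁷ Hz

4.212 × 10¹⁷ Hz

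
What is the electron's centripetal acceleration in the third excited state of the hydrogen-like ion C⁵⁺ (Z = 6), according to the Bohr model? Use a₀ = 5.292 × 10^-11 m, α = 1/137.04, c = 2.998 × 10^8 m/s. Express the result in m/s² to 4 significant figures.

7.631 × 10^22 m/s²

r = n²a₀/Z = 1.411 × 10^-10 m, v = Zαc/n = 3.282 × 10^6 m/s
a = v²/r = (3.282 × 10^6)² / 1.411 × 10^-10 = 7.631 × 10^22 m/s²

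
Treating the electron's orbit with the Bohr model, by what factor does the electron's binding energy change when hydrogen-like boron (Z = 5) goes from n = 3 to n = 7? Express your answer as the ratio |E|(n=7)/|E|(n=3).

|E| ∝ Z^2 · n^-2; with Z fixed, |E| ∝ n^-2.
|E|(n=7)/|E|(n=3) = (7/3)^-2 = 9/49

9/49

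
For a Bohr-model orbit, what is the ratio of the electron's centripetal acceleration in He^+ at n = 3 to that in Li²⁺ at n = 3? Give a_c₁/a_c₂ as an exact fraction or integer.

a_c ∝ Z^3 · n^-4
a_c₁/a_c₂ = (2/3)^3 · (3/3)^-4 = 8/27

8/27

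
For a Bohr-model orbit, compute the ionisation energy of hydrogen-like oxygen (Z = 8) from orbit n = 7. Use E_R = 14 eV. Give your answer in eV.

E_n = −E_R·Z²/n² = −14 × 8²/7² eV = -18 eV
Ionisation energy = −E_n = 18 eV

18 eV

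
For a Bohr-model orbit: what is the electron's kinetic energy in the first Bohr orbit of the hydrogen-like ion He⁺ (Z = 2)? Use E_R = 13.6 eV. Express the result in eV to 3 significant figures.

54.4 eV

For a Coulomb orbit the virial theorem gives K = −E_n.
E_n = −E_R·Z²/n², so K = E_R·Z²/n² = 13.6 × 2²/1² = 54.4 eV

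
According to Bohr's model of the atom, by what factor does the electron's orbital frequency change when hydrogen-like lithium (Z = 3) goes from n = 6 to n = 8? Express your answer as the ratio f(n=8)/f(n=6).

27/64

f ∝ Z^2 · n^-3; with Z fixed, f ∝ n^-3.
f(n=8)/f(n=6) = (8/6)^-3 = 27/64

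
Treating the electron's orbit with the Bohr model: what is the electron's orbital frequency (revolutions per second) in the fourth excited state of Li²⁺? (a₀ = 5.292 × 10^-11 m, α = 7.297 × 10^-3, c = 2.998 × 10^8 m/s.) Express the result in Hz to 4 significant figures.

r = n²a₀/Z = 4.410 × 10^-10 m, v = Zαc/n = 1.313 × 10^6 m/s
f = v/(2πr) = 4.737 × 10^14 Hz

4.737 × 10^14 Hz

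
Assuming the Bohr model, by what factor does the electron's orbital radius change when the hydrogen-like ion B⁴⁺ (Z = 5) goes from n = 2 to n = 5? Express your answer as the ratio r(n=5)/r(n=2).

r ∝ Z^-1 · n^2; with Z fixed, r ∝ n^2.
r(n=5)/r(n=2) = (5/2)^2 = 25/4

25/4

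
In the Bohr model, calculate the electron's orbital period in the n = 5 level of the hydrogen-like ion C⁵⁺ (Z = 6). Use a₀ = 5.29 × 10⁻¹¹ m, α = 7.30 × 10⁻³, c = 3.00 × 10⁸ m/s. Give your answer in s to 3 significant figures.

5.27 × 10⁻¹⁶ s

r = n²a₀/Z = 5²·5.29 × 10⁻¹¹/6 = 2.20 × 10⁻¹⁰ m
v = Zαc/n = 6·0.00730·3.00 × 10⁸/5 = 2.63 × 10⁶ m/s
T = 2πr/v = 5.27 × 10⁻¹⁶ s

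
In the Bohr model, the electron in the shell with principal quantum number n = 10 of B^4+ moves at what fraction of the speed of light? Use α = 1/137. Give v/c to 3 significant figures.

v_n = Zαc/n, so v/c = Zα/n = 5 × 0.00730 / 10 = 0.00365

0.00365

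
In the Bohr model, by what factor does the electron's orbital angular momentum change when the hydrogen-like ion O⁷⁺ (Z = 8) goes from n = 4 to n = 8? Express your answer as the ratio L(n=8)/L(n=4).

L = nℏ depends only on n, so L ∝ n.
L(n=8)/L(n=4) = (8/4)^1 = 2

2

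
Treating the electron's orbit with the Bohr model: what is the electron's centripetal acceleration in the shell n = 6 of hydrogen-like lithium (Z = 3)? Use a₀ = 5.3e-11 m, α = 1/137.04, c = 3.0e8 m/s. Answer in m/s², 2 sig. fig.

1.9e21 m/s²

r = n²a₀/Z = 6.4e-10 m, v = Zαc/n = 1.1e6 m/s
a = v²/r = (1.1e6)² / 6.4e-10 = 1.9e21 m/s²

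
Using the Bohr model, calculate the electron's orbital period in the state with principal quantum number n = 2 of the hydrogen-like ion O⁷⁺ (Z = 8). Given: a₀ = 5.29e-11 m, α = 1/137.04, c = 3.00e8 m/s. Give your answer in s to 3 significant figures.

1.90e-17 s

r = n²a₀/Z = 2²·5.29e-11/8 = 2.65e-11 m
v = Zαc/n = 8·0.00730·3.00e8/2 = 8.76e6 m/s
T = 2πr/v = 1.90e-17 s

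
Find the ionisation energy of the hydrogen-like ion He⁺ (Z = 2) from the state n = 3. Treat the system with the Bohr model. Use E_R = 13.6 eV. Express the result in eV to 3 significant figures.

6.04 eV

E_n = −E_R·Z²/n² = −13.6 × 2²/3² eV = -6.04 eV
Ionisation energy = −E_n = 6.04 eV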